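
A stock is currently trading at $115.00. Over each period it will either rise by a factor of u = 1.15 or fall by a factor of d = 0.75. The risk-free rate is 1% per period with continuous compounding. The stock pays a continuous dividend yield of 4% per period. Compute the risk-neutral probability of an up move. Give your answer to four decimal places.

p = 0.5511

Per-period risk-free factor R = e^0.01 = 1.0101; dividend-adjusted growth = e^(0.01−0.04) = 0.9704.
Risk-neutral probability p = (0.9704 − 0.75)/(1.15 − 0.75) = 0.2204/0.4000 = 0.5511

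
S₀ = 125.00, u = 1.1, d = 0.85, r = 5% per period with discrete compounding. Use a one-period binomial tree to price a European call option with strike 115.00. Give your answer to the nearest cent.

Risk-neutral probability p = (1 + 0.05 − 0.85)/(1.1 − 0.85) = 0.2000/0.2500 = 0.8000
Terminal stock prices: S_u = 137.5, S_d = 106.2
Terminal payoffs (S − K): max(22.5, 0) = 22.5, max(-8.75, 0) = 0
Node 0 (S = 125): V_0 = 1/1.05·[0.8000·22.5000 + 0.2000·0.0000] = 17.1429

17.14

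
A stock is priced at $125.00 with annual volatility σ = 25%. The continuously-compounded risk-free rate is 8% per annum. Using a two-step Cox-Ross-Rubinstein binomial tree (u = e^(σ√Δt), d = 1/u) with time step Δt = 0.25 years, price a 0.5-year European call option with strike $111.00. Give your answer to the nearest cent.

CRR parameters: u = e^(σ√Δt) = e^(0.25·√0.25) = 1.1331, d = 1/u = 0.8825
Per-period rate: rΔt = 0.08·0.25 = 0.02, so R = e^0.02 = 1.0202
Risk-neutral probability p = (e^0.02 − 0.8825)/(1.1331 − 0.8825) = 0.1377/0.2507 = 0.5494
Terminal stock prices: S_uu = 160.5, S_ud = 125, S_dd = 97.35
Terminal payoffs (S − K): max(49.5, 0) = 49.5, max(14, 0) = 14, max(-13.65, 0) = 0
Node u (S = 141.6): V_u = e^(−0.02)·[0.5494·49.5032 + 0.4506·14.0000] = 32.8415
Node d (S = 110.3): V_d = e^(−0.02)·[0.5494·14.0000 + 0.4506·0.0000] = 7.5391
Node 0 (S = 125): V_0 = e^(−0.02)·[0.5494·32.8415 + 0.4506·7.5391] = 21.0153

$21.02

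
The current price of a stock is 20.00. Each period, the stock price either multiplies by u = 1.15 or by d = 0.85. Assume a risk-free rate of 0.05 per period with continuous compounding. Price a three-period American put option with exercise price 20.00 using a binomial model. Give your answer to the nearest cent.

1.15

Risk-neutral probability p = (e^0.05 − 0.85)/(1.15 − 0.85) = 0.2013/0.3000 = 0.6709
Terminal stock prices: S_uuu = 30.42, S_uud = 22.48, S_udd = 16.62, S_ddd = 12.28
Terminal payoffs (K − S): max(-10.42, 0) = 0, max(-2.482, 0) = 0, max(3.383, 0) = 3.383, max(7.718, 0) = 7.718
Node uu (S = 26.45): continuation = e^(−0.05)·[0.6709·0.0000 + 0.3291·0.0000] = 0.0000; exercise value = 0.0000 ≤ continuation, so V_uu = 0.0000
Node ud (S = 19.55): continuation = e^(−0.05)·[0.6709·0.0000 + 0.3291·3.3825] = 1.0589; exercise value = 0.4500 ≤ continuation, so V_ud = 1.0589
Node dd (S = 14.45): continuation = e^(−0.05)·[0.6709·3.3825 + 0.3291·7.7175] = 4.5746; exercise value = 5.5500 > continuation, so V_dd = 5.5500 (exercise)
Node u (S = 23): continuation = e^(−0.05)·[0.6709·0.0000 + 0.3291·1.0589] = 0.3315; exercise value = 0.0000 ≤ continuation, so V_u = 0.3315
Node d (S = 17): continuation = e^(−0.05)·[0.6709·1.0589 + 0.3291·5.5500] = 2.4132; exercise value = 3.0000 > continuation, so V_d = 3.0000 (exercise)
Node 0 (S = 20): continuation = e^(−0.05)·[0.6709·0.3315 + 0.3291·3.0000] = 1.1507; exercise value = 0.0000 ≤ continuation, so V_0 = 1.1507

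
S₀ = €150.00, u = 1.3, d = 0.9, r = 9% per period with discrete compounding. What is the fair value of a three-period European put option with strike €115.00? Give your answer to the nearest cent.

Risk-neutral probability p = (1 + 0.09 − 0.9)/(1.3 − 0.9) = 0.1900/0.4000 = 0.4750
Terminal stock prices: S_uuu = 329.6, S_uud = 228.2, S_udd = 158, S_ddd = 109.4
Terminal payoffs (K − S): max(-214.6, 0) = 0, max(-113.2, 0) = 0, max(-42.95, 0) = 0, max(5.65, 0) = 5.65
Node uu (S = 253.5): V_uu = 1/1.09·[0.4750·0.0000 + 0.5250·0.0000] = 0.0000
Node ud (S = 175.5): V_ud = 1/1.09·[0.4750·0.0000 + 0.5250·0.0000] = 0.0000
Node dd (S = 121.5): V_dd = 1/1.09·[0.4750·0.0000 + 0.5250·5.6500] = 2.7213
Node u (S = 195): V_u = 1/1.09·[0.4750·0.0000 + 0.5250·0.0000] = 0.0000
Node d (S = 135): V_d = 1/1.09·[0.4750·0.0000 + 0.5250·2.7213] = 1.3107
Node 0 (S = 150): V_0 = 1/1.09·[0.4750·0.0000 + 0.5250·1.3107] = 0.6313

€0.63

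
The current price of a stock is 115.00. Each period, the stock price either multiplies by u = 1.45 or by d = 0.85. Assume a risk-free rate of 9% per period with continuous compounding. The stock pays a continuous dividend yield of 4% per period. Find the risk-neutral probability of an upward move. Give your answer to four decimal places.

Per-period risk-free factor R = e^0.09 = 1.0942; dividend-adjusted growth = e^(0.09−0.04) = 1.0513.
Risk-neutral probability p = (1.0513 − 0.85)/(1.45 − 0.85) = 0.2013/0.6000 = 0.3355

p = 0.3355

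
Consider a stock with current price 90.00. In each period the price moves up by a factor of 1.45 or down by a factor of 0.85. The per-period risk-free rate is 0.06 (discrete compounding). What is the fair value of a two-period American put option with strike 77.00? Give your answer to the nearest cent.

Risk-neutral probability p = (1 + 0.06 − 0.85)/(1.45 − 0.85) = 0.2100/0.6000 = 0.3500
Terminal stock prices: S_uu = 189.2, S_ud = 110.9, S_dd = 65.02
Terminal payoffs (K − S): max(-112.2, 0) = 0, max(-33.92, 0) = 0, max(11.98, 0) = 11.98
Node u (S = 130.5): continuation = 1/1.06·[0.3500·0.0000 + 0.6500·0.0000] = 0.0000; exercise value = 0.0000 ≤ continuation, so V_u = 0.0000
Node d (S = 76.5): continuation = 1/1.06·[0.3500·0.0000 + 0.6500·11.9750] = 7.3432; exercise value = 0.5000 ≤ continuation, so V_d = 7.3432
Node 0 (S = 90): continuation = 1/1.06·[0.3500·0.0000 + 0.6500·7.3432] = 4.5029; exercise value = 0.0000 ≤ continuation, so V_0 = 4.5029

4.50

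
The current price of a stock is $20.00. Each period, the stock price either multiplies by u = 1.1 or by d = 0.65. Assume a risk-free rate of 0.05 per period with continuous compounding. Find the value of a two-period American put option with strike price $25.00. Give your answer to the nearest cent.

$5.00

Risk-neutral probability p = (e^0.05 − 0.65)/(1.1 − 0.65) = 0.4013/0.4500 = 0.8917
Terminal stock prices: S_uu = 24.2, S_ud = 14.3, S_dd = 8.45
Terminal payoffs (K − S): max(0.8, 0) = 0.8, max(10.7, 0) = 10.7, max(16.55, 0) = 16.55
Node u (S = 22): continuation = e^(−0.05)·[0.8917·0.8000 + 0.1083·10.7000] = 1.7807; exercise value = 3.0000 > continuation, so V_u = 3.0000 (exercise)
Node d (S = 13): continuation = e^(−0.05)·[0.8917·10.7000 + 0.1083·16.5500] = 10.7807; exercise value = 12.0000 > continuation, so V_d = 12.0000 (exercise)
Node 0 (S = 20): continuation = e^(−0.05)·[0.8917·3.0000 + 0.1083·12.0000] = 3.7807; exercise value = 5.0000 > continuation, so V_0 = 5.0000 (exercise)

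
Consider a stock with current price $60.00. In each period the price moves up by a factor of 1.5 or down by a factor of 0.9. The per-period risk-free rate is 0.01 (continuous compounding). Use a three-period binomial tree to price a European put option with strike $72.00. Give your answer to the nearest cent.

$14.93

Risk-neutral probability p = (e^0.01 − 0.9)/(1.5 − 0.9) = 0.1101/0.6000 = 0.1834
Terminal stock prices: S_uuu = 202.5, S_uud = 121.5, S_udd = 72.9, S_ddd = 43.74
Terminal payoffs (K − S): max(-130.5, 0) = 0, max(-49.5, 0) = 0, max(-0.9, 0) = 0, max(28.26, 0) = 28.26
Node uu (S = 135): V_uu = e^(−0.01)·[0.1834·0.0000 + 0.8166·0.0000] = 0.0000
Node ud (S = 81): V_ud = e^(−0.01)·[0.1834·0.0000 + 0.8166·0.0000] = 0.0000
Node dd (S = 48.6): V_dd = e^(−0.01)·[0.1834·0.0000 + 0.8166·28.2600] = 22.8470
Node u (S = 90): V_u = e^(−0.01)·[0.1834·0.0000 + 0.8166·0.0000] = 0.0000
Node d (S = 54): V_d = e^(−0.01)·[0.1834·0.0000 + 0.8166·22.8470] = 18.4709
Node 0 (S = 60): V_0 = e^(−0.01)·[0.1834·0.0000 + 0.8166·18.4709] = 14.9329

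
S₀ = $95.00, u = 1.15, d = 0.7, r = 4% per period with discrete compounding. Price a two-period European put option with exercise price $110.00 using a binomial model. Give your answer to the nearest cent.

$14.95

Risk-neutral probability p = (1 + 0.04 − 0.7)/(1.15 − 0.7) = 0.3400/0.4500 = 0.7556
Terminal stock prices: S_uu = 125.6, S_ud = 76.47, S_dd = 46.55
Terminal payoffs (K − S): max(-15.64, 0) = 0, max(33.53, 0) = 33.53, max(63.45, 0) = 63.45
Node u (S = 109.2): V_u = 1/1.04·[0.7556·0.0000 + 0.2444·33.5250] = 7.8798
Node d (S = 66.5): V_d = 1/1.04·[0.7556·33.5250 + 0.2444·63.4500] = 39.2692
Node 0 (S = 95): V_0 = 1/1.04·[0.7556·7.8798 + 0.2444·39.2692] = 14.9546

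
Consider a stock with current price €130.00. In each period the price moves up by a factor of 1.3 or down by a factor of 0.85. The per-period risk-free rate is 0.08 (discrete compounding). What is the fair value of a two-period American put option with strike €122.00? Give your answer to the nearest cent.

Risk-neutral probability p = (1 + 0.08 − 0.85)/(1.3 − 0.85) = 0.2300/0.4500 = 0.5111
Terminal stock prices: S_uu = 219.7, S_ud = 143.7, S_dd = 93.92
Terminal payoffs (K − S): max(-97.7, 0) = 0, max(-21.65, 0) = 0, max(28.08, 0) = 28.08
Node u (S = 169): continuation = 1/1.08·[0.5111·0.0000 + 0.4889·0.0000] = 0.0000; exercise value = 0.0000 ≤ continuation, so V_u = 0.0000
Node d (S = 110.5): continuation = 1/1.08·[0.5111·0.0000 + 0.4889·28.0750] = 12.7088; exercise value = 11.5000 ≤ continuation, so V_d = 12.7088
Node 0 (S = 130): continuation = 1/1.08·[0.5111·0.0000 + 0.4889·12.7088] = 5.7530; exercise value = 0.0000 ≤ continuation, so V_0 = 5.7530

€5.75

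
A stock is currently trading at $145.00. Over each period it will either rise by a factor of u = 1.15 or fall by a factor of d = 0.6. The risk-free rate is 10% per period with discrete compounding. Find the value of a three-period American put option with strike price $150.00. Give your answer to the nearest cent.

$10.59

Risk-neutral probability p = (1 + 0.1 − 0.6)/(1.15 − 0.6) = 0.5000/0.5500 = 0.9091
Terminal stock prices: S_uuu = 220.5, S_uud = 115.1, S_udd = 60.03, S_ddd = 31.32
Terminal payoffs (K − S): max(-70.53, 0) = 0, max(34.94, 0) = 34.94, max(89.97, 0) = 89.97, max(118.7, 0) = 118.7
Node uu (S = 191.8): continuation = 1/1.1·[0.9091·0.0000 + 0.0909·34.9425] = 2.8878; exercise value = 0.0000 ≤ continuation, so V_uu = 2.8878
Node ud (S = 100): continuation = 1/1.1·[0.9091·34.9425 + 0.0909·89.9700] = 36.3136; exercise value = 49.9500 > continuation, so V_ud = 49.9500 (exercise)
Node dd (S = 52.2): continuation = 1/1.1·[0.9091·89.9700 + 0.0909·118.6800] = 84.1636; exercise value = 97.8000 > continuation, so V_dd = 97.8000 (exercise)
Node u (S = 166.8): continuation = 1/1.1·[0.9091·2.8878 + 0.0909·49.9500] = 6.5147; exercise value = 0.0000 ≤ continuation, so V_u = 6.5147
Node d (S = 87): continuation = 1/1.1·[0.9091·49.9500 + 0.0909·97.8000] = 49.3636; exercise value = 63.0000 > continuation, so V_d = 63.0000 (exercise)
Node 0 (S = 145): continuation = 1/1.1·[0.9091·6.5147 + 0.0909·63.0000] = 10.5907; exercise value = 5.0000 ≤ continuation, so V_0 = 10.5907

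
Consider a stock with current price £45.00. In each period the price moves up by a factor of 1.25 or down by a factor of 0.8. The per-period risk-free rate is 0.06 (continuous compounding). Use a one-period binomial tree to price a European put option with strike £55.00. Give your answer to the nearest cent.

Risk-neutral probability p = (e^0.06 − 0.8)/(1.25 − 0.8) = 0.2618/0.4500 = 0.5819
Terminal stock prices: S_u = 56.25, S_d = 36
Terminal payoffs (K − S): max(-1.25, 0) = 0, max(19, 0) = 19
Node 0 (S = 45): V_0 = e^(−0.06)·[0.5819·0.0000 + 0.4181·19.0000] = 7.4820

£7.48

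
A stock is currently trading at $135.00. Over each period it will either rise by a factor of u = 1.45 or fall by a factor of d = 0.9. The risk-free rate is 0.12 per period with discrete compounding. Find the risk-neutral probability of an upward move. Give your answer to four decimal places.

p = 0.4000

Risk-neutral probability p = (1 + 0.12 − 0.9)/(1.45 − 0.9) = 0.2200/0.5500 = 0.4000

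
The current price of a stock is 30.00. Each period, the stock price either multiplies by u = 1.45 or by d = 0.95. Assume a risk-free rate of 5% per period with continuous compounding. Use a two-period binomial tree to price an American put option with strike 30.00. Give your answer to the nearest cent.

Risk-neutral probability p = (e^0.05 − 0.95)/(1.45 − 0.95) = 0.1013/0.5000 = 0.2025
Terminal stock prices: S_uu = 63.08, S_ud = 41.32, S_dd = 27.07
Terminal payoffs (K − S): max(-33.08, 0) = 0, max(-11.32, 0) = 0, max(2.925, 0) = 2.925
Node u (S = 43.5): continuation = e^(−0.05)·[0.2025·0.0000 + 0.7975·0.0000] = 0.0000; exercise value = 0.0000 ≤ continuation, so V_u = 0.0000
Node d (S = 28.5): continuation = e^(−0.05)·[0.2025·0.0000 + 0.7975·2.9250] = 2.2188; exercise value = 1.5000 ≤ continuation, so V_d = 2.2188
Node 0 (S = 30): continuation = e^(−0.05)·[0.2025·0.0000 + 0.7975·2.2188] = 1.6831; exercise value = 0.0000 ≤ continuation, so V_0 = 1.6831

1.68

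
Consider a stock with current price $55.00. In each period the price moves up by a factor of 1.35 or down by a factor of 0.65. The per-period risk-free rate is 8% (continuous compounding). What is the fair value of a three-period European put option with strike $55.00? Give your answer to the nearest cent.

$6.75

Risk-neutral probability p = (e^0.08 − 0.65)/(1.35 − 0.65) = 0.4333/0.7000 = 0.6190
Terminal stock prices: S_uuu = 135.3, S_uud = 65.15, S_udd = 31.37, S_ddd = 15.1
Terminal payoffs (K − S): max(-80.32, 0) = 0, max(-10.15, 0) = 0, max(23.63, 0) = 23.63, max(39.9, 0) = 39.9
Node uu (S = 100.2): V_uu = e^(−0.08)·[0.6190·0.0000 + 0.3810·0.0000] = 0.0000
Node ud (S = 48.26): V_ud = e^(−0.08)·[0.6190·0.0000 + 0.3810·23.6294] = 8.3110
Node dd (S = 23.24): V_dd = e^(−0.08)·[0.6190·23.6294 + 0.3810·39.8956] = 27.5339
Node u (S = 74.25): V_u = e^(−0.08)·[0.6190·0.0000 + 0.3810·8.3110] = 2.9232
Node d (S = 35.75): V_d = e^(−0.08)·[0.6190·8.3110 + 0.3810·27.5339] = 14.4332
Node 0 (S = 55): V_0 = e^(−0.08)·[0.6190·2.9232 + 0.3810·14.4332] = 6.7468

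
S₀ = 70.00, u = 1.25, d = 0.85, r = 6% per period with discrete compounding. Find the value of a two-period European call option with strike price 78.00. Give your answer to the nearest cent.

Risk-neutral probability p = (1 + 0.06 − 0.85)/(1.25 − 0.85) = 0.2100/0.4000 = 0.5250
Terminal stock prices: S_uu = 109.4, S_ud = 74.38, S_dd = 50.57
Terminal payoffs (S − K): max(31.38, 0) = 31.38, max(-3.625, 0) = 0, max(-27.43, 0) = 0
Node u (S = 87.5): V_u = 1/1.06·[0.5250·31.3750 + 0.4750·0.0000] = 15.5395
Node d (S = 59.5): V_d = 1/1.06·[0.5250·0.0000 + 0.4750·0.0000] = 0.0000
Node 0 (S = 70): V_0 = 1/1.06·[0.5250·15.5395 + 0.4750·0.0000] = 7.6965

7.70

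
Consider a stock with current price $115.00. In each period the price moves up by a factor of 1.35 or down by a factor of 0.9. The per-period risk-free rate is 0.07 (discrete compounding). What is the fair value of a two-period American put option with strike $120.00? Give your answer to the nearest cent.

Risk-neutral probability p = (1 + 0.07 − 0.9)/(1.35 − 0.9) = 0.1700/0.4500 = 0.3778
Terminal stock prices: S_uu = 209.6, S_ud = 139.7, S_dd = 93.15
Terminal payoffs (K − S): max(-89.59, 0) = 0, max(-19.72, 0) = 0, max(26.85, 0) = 26.85
Node u (S = 155.2): continuation = 1/1.07·[0.3778·0.0000 + 0.6222·0.0000] = 0.0000; exercise value = 0.0000 ≤ continuation, so V_u = 0.0000
Node d (S = 103.5): continuation = 1/1.07·[0.3778·0.0000 + 0.6222·26.8500] = 15.6137; exercise value = 16.5000 > continuation, so V_d = 16.5000 (exercise)
Node 0 (S = 115): continuation = 1/1.07·[0.3778·0.0000 + 0.6222·16.5000] = 9.5950; exercise value = 5.0000 ≤ continuation, so V_0 = 9.5950

$9.60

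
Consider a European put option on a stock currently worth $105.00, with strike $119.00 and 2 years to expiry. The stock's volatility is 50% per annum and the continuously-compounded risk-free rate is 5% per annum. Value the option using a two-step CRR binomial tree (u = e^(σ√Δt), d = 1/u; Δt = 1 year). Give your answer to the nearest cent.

$30.10

CRR parameters: u = e^(σ√Δt) = e^(0.5·√1) = 1.6487, d = 1/u = 0.6065
Per-period rate: rΔt = 0.05·1 = 0.05, so R = e^0.05 = 1.0513
Risk-neutral probability p = (e^0.05 − 0.6065)/(1.6487 − 0.6065) = 0.4447/1.0422 = 0.4267
Terminal stock prices: S_uu = 285.4, S_ud = 105, S_dd = 38.63
Terminal payoffs (K − S): max(-166.4, 0) = 0, max(14, 0) = 14, max(80.37, 0) = 80.37
Node u (S = 173.1): V_u = e^(−0.05)·[0.4267·0.0000 + 0.5733·14.0000] = 7.6343
Node d (S = 63.69): V_d = e^(−0.05)·[0.4267·14.0000 + 0.5733·80.3727] = 49.5106
Node 0 (S = 105): V_0 = e^(−0.05)·[0.4267·7.6343 + 0.5733·49.5106] = 30.0973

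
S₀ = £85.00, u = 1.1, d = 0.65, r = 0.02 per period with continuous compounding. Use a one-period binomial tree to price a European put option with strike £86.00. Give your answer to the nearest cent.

Risk-neutral probability p = (e^0.02 − 0.65)/(1.1 − 0.65) = 0.3702/0.4500 = 0.8227
Terminal stock prices: S_u = 93.5, S_d = 55.25
Terminal payoffs (K − S): max(-7.5, 0) = 0, max(30.75, 0) = 30.75
Node 0 (S = 85): V_0 = e^(−0.02)·[0.8227·0.0000 + 0.1773·30.7500] = 5.3449

£5.34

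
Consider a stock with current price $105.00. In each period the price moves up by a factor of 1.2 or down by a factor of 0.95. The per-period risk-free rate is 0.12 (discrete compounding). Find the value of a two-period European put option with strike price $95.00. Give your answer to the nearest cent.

Risk-neutral probability p = (1 + 0.12 − 0.95)/(1.2 − 0.95) = 0.1700/0.2500 = 0.6800
Terminal stock prices: S_uu = 151.2, S_ud = 119.7, S_dd = 94.76
Terminal payoffs (K − S): max(-56.2, 0) = 0, max(-24.7, 0) = 0, max(0.2375, 0) = 0.2375
Node u (S = 126): V_u = 1/1.12·[0.6800·0.0000 + 0.3200·0.0000] = 0.0000
Node d (S = 99.75): V_d = 1/1.12·[0.6800·0.0000 + 0.3200·0.2375] = 0.0679
Node 0 (S = 105): V_0 = 1/1.12·[0.6800·0.0000 + 0.3200·0.0679] = 0.0194

$0.02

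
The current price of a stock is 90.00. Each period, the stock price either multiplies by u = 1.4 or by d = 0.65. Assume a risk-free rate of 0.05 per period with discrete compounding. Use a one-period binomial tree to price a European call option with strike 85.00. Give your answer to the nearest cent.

Risk-neutral probability p = (1 + 0.05 − 0.65)/(1.4 − 0.65) = 0.4000/0.7500 = 0.5333
Terminal stock prices: S_u = 126, S_d = 58.5
Terminal payoffs (S − K): max(41, 0) = 41, max(-26.5, 0) = 0
Node 0 (S = 90): V_0 = 1/1.05·[0.5333·41.0000 + 0.4667·0.0000] = 20.8254

20.83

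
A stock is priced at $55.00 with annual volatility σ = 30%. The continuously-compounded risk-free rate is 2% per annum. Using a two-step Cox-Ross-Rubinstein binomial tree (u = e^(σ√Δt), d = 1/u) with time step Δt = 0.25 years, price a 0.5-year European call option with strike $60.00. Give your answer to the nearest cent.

CRR parameters: u = e^(σ√Δt) = e^(0.3·√0.25) = 1.1618, d = 1/u = 0.8607
Per-period rate: rΔt = 0.02·0.25 = 0.005, so R = e^0.005 = 1.0050
Risk-neutral probability p = (e^0.005 − 0.8607)/(1.1618 − 0.8607) = 0.1443/0.3011 = 0.4792
Terminal stock prices: S_uu = 74.24, S_ud = 55, S_dd = 40.75
Terminal payoffs (S − K): max(14.24, 0) = 14.24, max(-5, 0) = 0, max(-19.25, 0) = 0
Node u (S = 63.9): V_u = e^(−0.005)·[0.4792·14.2422 + 0.5208·0.0000] = 6.7911
Node d (S = 47.34): V_d = e^(−0.005)·[0.4792·0.0000 + 0.5208·0.0000] = 0.0000
Node 0 (S = 55): V_0 = e^(−0.005)·[0.4792·6.7911 + 0.5208·0.0000] = 3.2382

$3.24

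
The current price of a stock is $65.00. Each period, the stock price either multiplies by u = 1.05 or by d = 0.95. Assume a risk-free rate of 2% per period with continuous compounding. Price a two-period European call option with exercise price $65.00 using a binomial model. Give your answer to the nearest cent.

$3.15

Risk-neutral probability p = (e^0.02 − 0.95)/(1.05 − 0.95) = 0.0702/0.1000 = 0.7020
Terminal stock prices: S_uu = 71.66, S_ud = 64.84, S_dd = 58.66
Terminal payoffs (S − K): max(6.663, 0) = 6.663, max(-0.1625, 0) = 0, max(-6.337, 0) = 0
Node u (S = 68.25): V_u = e^(−0.02)·[0.7020·6.6625 + 0.2980·0.0000] = 4.5846
Node d (S = 61.75): V_d = e^(−0.02)·[0.7020·0.0000 + 0.2980·0.0000] = 0.0000
Node 0 (S = 65): V_0 = e^(−0.02)·[0.7020·4.5846 + 0.2980·0.0000] = 3.1547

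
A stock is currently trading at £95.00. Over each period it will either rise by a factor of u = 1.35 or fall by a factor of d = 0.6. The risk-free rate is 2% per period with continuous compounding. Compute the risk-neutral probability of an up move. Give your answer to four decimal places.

Risk-neutral probability p = (e^0.02 − 0.6)/(1.35 − 0.6) = 0.4202/0.7500 = 0.5603

p = 0.5603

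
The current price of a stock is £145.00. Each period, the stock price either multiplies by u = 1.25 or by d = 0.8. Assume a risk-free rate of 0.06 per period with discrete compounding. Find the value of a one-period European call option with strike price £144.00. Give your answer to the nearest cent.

Risk-neutral probability p = (1 + 0.06 − 0.8)/(1.25 − 0.8) = 0.2600/0.4500 = 0.5778
Terminal stock prices: S_u = 181.2, S_d = 116
Terminal payoffs (S − K): max(37.25, 0) = 37.25, max(-28, 0) = 0
Node 0 (S = 145): V_0 = 1/1.06·[0.5778·37.2500 + 0.4222·0.0000] = 20.3040

£20.30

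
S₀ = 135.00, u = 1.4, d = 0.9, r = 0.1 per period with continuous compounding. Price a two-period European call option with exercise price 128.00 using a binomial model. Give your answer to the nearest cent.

35.51

Risk-neutral probability p = (e^0.1 − 0.9)/(1.4 − 0.9) = 0.2052/0.5000 = 0.4103
Terminal stock prices: S_uu = 264.6, S_ud = 170.1, S_dd = 109.4
Terminal payoffs (S − K): max(136.6, 0) = 136.6, max(42.1, 0) = 42.1, max(-18.65, 0) = 0
Node u (S = 189): V_u = e^(−0.1)·[0.4103·136.6000 + 0.5897·42.1000] = 73.1808
Node d (S = 121.5): V_d = e^(−0.1)·[0.4103·42.1000 + 0.5897·0.0000] = 15.6314
Node 0 (S = 135): V_0 = e^(−0.1)·[0.4103·73.1808 + 0.5897·15.6314] = 35.5116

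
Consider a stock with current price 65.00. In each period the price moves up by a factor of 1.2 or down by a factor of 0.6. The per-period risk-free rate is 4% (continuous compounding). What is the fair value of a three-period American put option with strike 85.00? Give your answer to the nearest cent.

22.26

Risk-neutral probability p = (e^0.04 − 0.6)/(1.2 − 0.6) = 0.4408/0.6000 = 0.7347
Terminal stock prices: S_uuu = 112.3, S_uud = 56.16, S_udd = 28.08, S_ddd = 14.04
Terminal payoffs (K − S): max(-27.32, 0) = 0, max(28.84, 0) = 28.84, max(56.92, 0) = 56.92, max(70.96, 0) = 70.96
Node uu (S = 93.6): continuation = e^(−0.04)·[0.7347·0.0000 + 0.2653·28.8400] = 7.3517; exercise value = 0.0000 ≤ continuation, so V_uu = 7.3517
Node ud (S = 46.8): continuation = e^(−0.04)·[0.7347·28.8400 + 0.2653·56.9200] = 34.8671; exercise value = 38.2000 > continuation, so V_ud = 38.2000 (exercise)
Node dd (S = 23.4): continuation = e^(−0.04)·[0.7347·56.9200 + 0.2653·70.9600] = 58.2671; exercise value = 61.6000 > continuation, so V_dd = 61.6000 (exercise)
Node u (S = 78): continuation = e^(−0.04)·[0.7347·7.3517 + 0.2653·38.2000] = 14.9270; exercise value = 7.0000 ≤ continuation, so V_u = 14.9270
Node d (S = 39): continuation = e^(−0.04)·[0.7347·38.2000 + 0.2653·61.6000] = 42.6671; exercise value = 46.0000 > continuation, so V_d = 46.0000 (exercise)
Node 0 (S = 65): continuation = e^(−0.04)·[0.7347·14.9270 + 0.2653·46.0000] = 22.2626; exercise value = 20.0000 ≤ continuation, so V_0 = 22.2626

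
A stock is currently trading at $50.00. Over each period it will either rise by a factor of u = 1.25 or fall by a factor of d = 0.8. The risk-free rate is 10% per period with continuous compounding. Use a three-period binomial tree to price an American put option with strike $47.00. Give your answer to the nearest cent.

Risk-neutral probability p = (e^0.1 − 0.8)/(1.25 − 0.8) = 0.3052/0.4500 = 0.6782
Terminal stock prices: S_uuu = 97.66, S_uud = 62.5, S_udd = 40, S_ddd = 25.6
Terminal payoffs (K − S): max(-50.66, 0) = 0, max(-15.5, 0) = 0, max(7, 0) = 7, max(21.4, 0) = 21.4
Node uu (S = 78.12): continuation = e^(−0.1)·[0.6782·0.0000 + 0.3218·0.0000] = 0.0000; exercise value = 0.0000 ≤ continuation, so V_uu = 0.0000
Node ud (S = 50): continuation = e^(−0.1)·[0.6782·0.0000 + 0.3218·7.0000] = 2.0385; exercise value = 0.0000 ≤ continuation, so V_ud = 2.0385
Node dd (S = 32): continuation = e^(−0.1)·[0.6782·7.0000 + 0.3218·21.4000] = 10.5274; exercise value = 15.0000 > continuation, so V_dd = 15.0000 (exercise)
Node u (S = 62.5): continuation = e^(−0.1)·[0.6782·0.0000 + 0.3218·2.0385] = 0.5936; exercise value = 0.0000 ≤ continuation, so V_u = 0.5936
Node d (S = 40): continuation = e^(−0.1)·[0.6782·2.0385 + 0.3218·15.0000] = 5.6191; exercise value = 7.0000 > continuation, so V_d = 7.0000 (exercise)
Node 0 (S = 50): continuation = e^(−0.1)·[0.6782·0.5936 + 0.3218·7.0000] = 2.4028; exercise value = 0.0000 ≤ continuation, so V_0 = 2.4028

$2.40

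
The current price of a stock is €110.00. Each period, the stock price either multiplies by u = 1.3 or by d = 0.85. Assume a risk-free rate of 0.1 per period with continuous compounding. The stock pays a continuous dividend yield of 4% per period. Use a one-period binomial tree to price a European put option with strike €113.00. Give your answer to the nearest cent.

Per-period risk-free factor R = e^0.1 = 1.1052; dividend-adjusted growth = e^(0.1−0.04) = 1.0618.
Risk-neutral probability p = (1.0618 − 0.85)/(1.3 − 0.85) = 0.2118/0.4500 = 0.4707
Terminal stock prices: S_u = 143, S_d = 93.5
Terminal payoffs (K − S): max(-30, 0) = 0, max(19.5, 0) = 19.5
Node 0 (S = 110): V_0 = e^(−0.1)·[0.4707·0.0000 + 0.5293·19.5000] = 9.3383

€9.34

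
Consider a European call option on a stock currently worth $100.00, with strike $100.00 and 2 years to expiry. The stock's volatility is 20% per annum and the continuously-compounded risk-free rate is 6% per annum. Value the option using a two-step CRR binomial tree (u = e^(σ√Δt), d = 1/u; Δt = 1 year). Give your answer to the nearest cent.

$15.90

CRR parameters: u = e^(σ√Δt) = e^(0.2·√1) = 1.2214, d = 1/u = 0.8187
Per-period rate: rΔt = 0.06·1 = 0.06, so R = e^0.06 = 1.0618
Risk-neutral probability p = (e^0.06 − 0.8187)/(1.2214 − 0.8187) = 0.2431/0.4027 = 0.6037
Terminal stock prices: S_uu = 149.2, S_ud = 100, S_dd = 67.03
Terminal payoffs (S − K): max(49.18, 0) = 49.18, max(0, 0) = 0, max(-32.97, 0) = 0
Node u (S = 122.1): V_u = e^(−0.06)·[0.6037·49.1825 + 0.3963·0.0000] = 27.9638
Node d (S = 81.87): V_d = e^(−0.06)·[0.6037·0.0000 + 0.3963·0.0000] = 0.0000
Node 0 (S = 100): V_0 = e^(−0.06)·[0.6037·27.9638 + 0.3963·0.0000] = 15.8995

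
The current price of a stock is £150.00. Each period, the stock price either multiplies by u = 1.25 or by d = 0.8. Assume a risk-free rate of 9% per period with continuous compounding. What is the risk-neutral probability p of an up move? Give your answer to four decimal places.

p = 0.6537

Risk-neutral probability p = (e^0.09 − 0.8)/(1.25 − 0.8) = 0.2942/0.4500 = 0.6537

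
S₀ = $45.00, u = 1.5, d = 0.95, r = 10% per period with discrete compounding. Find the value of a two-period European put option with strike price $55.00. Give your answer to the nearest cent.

$6.29

Risk-neutral probability p = (1 + 0.1 − 0.95)/(1.5 − 0.95) = 0.1500/0.5500 = 0.2727
Terminal stock prices: S_uu = 101.2, S_ud = 64.12, S_dd = 40.61
Terminal payoffs (K − S): max(-46.25, 0) = 0, max(-9.125, 0) = 0, max(14.39, 0) = 14.39
Node u (S = 67.5): V_u = 1/1.1·[0.2727·0.0000 + 0.7273·0.0000] = 0.0000
Node d (S = 42.75): V_d = 1/1.1·[0.2727·0.0000 + 0.7273·14.3875] = 9.5124
Node 0 (S = 45): V_0 = 1/1.1·[0.2727·0.0000 + 0.7273·9.5124] = 6.2892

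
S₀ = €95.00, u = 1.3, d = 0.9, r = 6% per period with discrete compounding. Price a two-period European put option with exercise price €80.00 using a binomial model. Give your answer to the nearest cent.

Risk-neutral probability p = (1 + 0.06 − 0.9)/(1.3 − 0.9) = 0.1600/0.4000 = 0.4000
Terminal stock prices: S_uu = 160.6, S_ud = 111.2, S_dd = 76.95
Terminal payoffs (K − S): max(-80.55, 0) = 0, max(-31.15, 0) = 0, max(3.05, 0) = 3.05
Node u (S = 123.5): V_u = 1/1.06·[0.4000·0.0000 + 0.6000·0.0000] = 0.0000
Node d (S = 85.5): V_d = 1/1.06·[0.4000·0.0000 + 0.6000·3.0500] = 1.7264
Node 0 (S = 95): V_0 = 1/1.06·[0.4000·0.0000 + 0.6000·1.7264] = 0.9772

€0.98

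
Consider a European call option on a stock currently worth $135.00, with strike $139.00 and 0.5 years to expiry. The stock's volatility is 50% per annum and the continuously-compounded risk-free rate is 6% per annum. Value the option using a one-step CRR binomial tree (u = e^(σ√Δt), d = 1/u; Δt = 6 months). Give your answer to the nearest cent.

$23.50

CRR parameters: u = e^(σ√Δt) = e^(0.5·√0.5) = 1.4241, d = 1/u = 0.7022
Per-period rate: rΔt = 0.06·0.5 = 0.03, so R = e^0.03 = 1.0305
Risk-neutral probability p = (e^0.03 − 0.7022)/(1.4241 − 0.7022) = 0.3283/0.7219 = 0.4547
Terminal stock prices: S_u = 192.3, S_d = 94.8
Terminal payoffs (S − K): max(53.26, 0) = 53.26, max(-44.2, 0) = 0
Node 0 (S = 135): V_0 = e^(−0.03)·[0.4547·53.2561 + 0.5453·0.0000] = 23.5002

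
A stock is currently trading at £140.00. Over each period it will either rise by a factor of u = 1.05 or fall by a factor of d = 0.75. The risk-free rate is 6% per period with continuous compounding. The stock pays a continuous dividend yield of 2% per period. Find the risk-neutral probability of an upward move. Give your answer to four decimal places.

p = 0.9694

Per-period risk-free factor R = e^0.06 = 1.0618; dividend-adjusted growth = e^(0.06−0.02) = 1.0408.
Risk-neutral probability p = (1.0408 − 0.75)/(1.05 − 0.75) = 0.2908/0.3000 = 0.9694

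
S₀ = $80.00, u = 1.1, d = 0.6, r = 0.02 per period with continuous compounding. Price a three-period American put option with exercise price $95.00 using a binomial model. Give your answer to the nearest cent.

$16.71

Risk-neutral probability p = (e^0.02 − 0.6)/(1.1 − 0.6) = 0.4202/0.5000 = 0.8404
Terminal stock prices: S_uuu = 106.5, S_uud = 58.08, S_udd = 31.68, S_ddd = 17.28
Terminal payoffs (K − S): max(-11.48, 0) = 0, max(36.92, 0) = 36.92, max(63.32, 0) = 63.32, max(77.72, 0) = 77.72
Node uu (S = 96.8): continuation = e^(−0.02)·[0.8404·0.0000 + 0.1596·36.9200] = 5.7757; exercise value = 0.0000 ≤ continuation, so V_uu = 5.7757
Node ud (S = 52.8): continuation = e^(−0.02)·[0.8404·36.9200 + 0.1596·63.3200] = 40.3189; exercise value = 42.2000 > continuation, so V_ud = 42.2000 (exercise)
Node dd (S = 28.8): continuation = e^(−0.02)·[0.8404·63.3200 + 0.1596·77.7200] = 64.3189; exercise value = 66.2000 > continuation, so V_dd = 66.2000 (exercise)
Node u (S = 88): continuation = e^(−0.02)·[0.8404·5.7757 + 0.1596·42.2000] = 11.3594; exercise value = 7.0000 ≤ continuation, so V_u = 11.3594
Node d (S = 48): continuation = e^(−0.02)·[0.8404·42.2000 + 0.1596·66.2000] = 45.1189; exercise value = 47.0000 > continuation, so V_d = 47.0000 (exercise)
Node 0 (S = 80): continuation = e^(−0.02)·[0.8404·11.3594 + 0.1596·47.0000] = 16.7100; exercise value = 15.0000 ≤ continuation, so V_0 = 16.7100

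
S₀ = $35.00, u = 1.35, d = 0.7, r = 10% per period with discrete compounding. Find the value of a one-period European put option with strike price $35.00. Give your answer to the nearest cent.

Risk-neutral probability p = (1 + 0.1 − 0.7)/(1.35 − 0.7) = 0.4000/0.6500 = 0.6154
Terminal stock prices: S_u = 47.25, S_d = 24.5
Terminal payoffs (K − S): max(-12.25, 0) = 0, max(10.5, 0) = 10.5
Node 0 (S = 35): V_0 = 1/1.1·[0.6154·0.0000 + 0.3846·10.5000] = 3.6713

$3.67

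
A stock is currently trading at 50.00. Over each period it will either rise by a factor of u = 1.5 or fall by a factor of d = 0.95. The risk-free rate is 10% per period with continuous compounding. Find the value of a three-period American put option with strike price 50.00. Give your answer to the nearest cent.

Risk-neutral probability p = (e^0.1 − 0.95)/(1.5 − 0.95) = 0.1552/0.5500 = 0.2821
Terminal stock prices: S_uuu = 168.8, S_uud = 106.9, S_udd = 67.69, S_ddd = 42.87
Terminal payoffs (K − S): max(-118.8, 0) = 0, max(-56.88, 0) = 0, max(-17.69, 0) = 0, max(7.131, 0) = 7.131
Node uu (S = 112.5): continuation = e^(−0.1)·[0.2821·0.0000 + 0.7179·0.0000] = 0.0000; exercise value = 0.0000 ≤ continuation, so V_uu = 0.0000
Node ud (S = 71.25): continuation = e^(−0.1)·[0.2821·0.0000 + 0.7179·0.0000] = 0.0000; exercise value = 0.0000 ≤ continuation, so V_ud = 0.0000
Node dd (S = 45.12): continuation = e^(−0.1)·[0.2821·0.0000 + 0.7179·7.1313] = 4.6322; exercise value = 4.8750 > continuation, so V_dd = 4.8750 (exercise)
Node u (S = 75): continuation = e^(−0.1)·[0.2821·0.0000 + 0.7179·0.0000] = 0.0000; exercise value = 0.0000 ≤ continuation, so V_u = 0.0000
Node d (S = 47.5): continuation = e^(−0.1)·[0.2821·0.0000 + 0.7179·4.8750] = 3.1666; exercise value = 2.5000 ≤ continuation, so V_d = 3.1666
Node 0 (S = 50): continuation = e^(−0.1)·[0.2821·0.0000 + 0.7179·3.1666] = 2.0569; exercise value = 0.0000 ≤ continuation, so V_0 = 2.0569

2.06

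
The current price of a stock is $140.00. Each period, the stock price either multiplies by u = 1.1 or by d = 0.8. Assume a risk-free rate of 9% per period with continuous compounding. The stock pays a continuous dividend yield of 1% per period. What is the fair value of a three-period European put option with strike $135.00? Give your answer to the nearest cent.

Per-period risk-free factor R = e^0.09 = 1.0942; dividend-adjusted growth = e^(0.09−0.01) = 1.0833.
Risk-neutral probability p = (1.0833 − 0.8)/(1.1 − 0.8) = 0.2833/0.3000 = 0.9443
Terminal stock prices: S_uuu = 186.3, S_uud = 135.5, S_udd = 98.56, S_ddd = 71.68
Terminal payoffs (K − S): max(-51.34, 0) = 0, max(-0.52, 0) = 0, max(36.44, 0) = 36.44, max(63.32, 0) = 63.32
Node uu (S = 169.4): V_uu = e^(−0.09)·[0.9443·0.0000 + 0.0557·0.0000] = 0.0000
Node ud (S = 123.2): V_ud = e^(−0.09)·[0.9443·0.0000 + 0.0557·36.4400] = 1.8553
Node dd (S = 89.6): V_dd = e^(−0.09)·[0.9443·36.4400 + 0.0557·63.3200] = 34.6722
Node u (S = 154): V_u = e^(−0.09)·[0.9443·0.0000 + 0.0557·1.8553] = 0.0945
Node d (S = 112): V_d = e^(−0.09)·[0.9443·1.8553 + 0.0557·34.6722] = 3.3665
Node 0 (S = 140): V_0 = e^(−0.09)·[0.9443·0.0945 + 0.0557·3.3665] = 0.2529

$0.25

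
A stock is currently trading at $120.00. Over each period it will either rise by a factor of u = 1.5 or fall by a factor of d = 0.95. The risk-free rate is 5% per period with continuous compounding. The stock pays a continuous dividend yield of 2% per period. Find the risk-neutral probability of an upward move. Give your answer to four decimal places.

Per-period risk-free factor R = e^0.05 = 1.0513; dividend-adjusted growth = e^(0.05−0.02) = 1.0305.
Risk-neutral probability p = (1.0305 − 0.95)/(1.5 − 0.95) = 0.0805/0.5500 = 0.1463

p = 0.1463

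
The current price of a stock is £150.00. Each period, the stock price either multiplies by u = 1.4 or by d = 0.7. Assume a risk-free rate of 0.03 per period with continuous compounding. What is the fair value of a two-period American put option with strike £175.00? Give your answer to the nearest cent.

Risk-neutral probability p = (e^0.03 − 0.7)/(1.4 − 0.7) = 0.3305/0.7000 = 0.4721
Terminal stock prices: S_uu = 294, S_ud = 147, S_dd = 73.5
Terminal payoffs (K − S): max(-119, 0) = 0, max(28, 0) = 28, max(101.5, 0) = 101.5
Node u (S = 210): continuation = e^(−0.03)·[0.4721·0.0000 + 0.5279·28.0000] = 14.3449; exercise value = 0.0000 ≤ continuation, so V_u = 14.3449
Node d (S = 105): continuation = e^(−0.03)·[0.4721·28.0000 + 0.5279·101.5000] = 64.8280; exercise value = 70.0000 > continuation, so V_d = 70.0000 (exercise)
Node 0 (S = 150): continuation = e^(−0.03)·[0.4721·14.3449 + 0.5279·70.0000] = 42.4342; exercise value = 25.0000 ≤ continuation, so V_0 = 42.4342

£42.43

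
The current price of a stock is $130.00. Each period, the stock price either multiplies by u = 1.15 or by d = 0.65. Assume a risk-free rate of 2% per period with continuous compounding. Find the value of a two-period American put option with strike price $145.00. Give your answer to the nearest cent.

Risk-neutral probability p = (e^0.02 − 0.65)/(1.15 − 0.65) = 0.3702/0.5000 = 0.7404
Terminal stock prices: S_uu = 171.9, S_ud = 97.17, S_dd = 54.93
Terminal payoffs (K − S): max(-26.92, 0) = 0, max(47.83, 0) = 47.83, max(90.07, 0) = 90.07
Node u (S = 149.5): continuation = e^(−0.02)·[0.7404·0.0000 + 0.2596·47.8250] = 12.1694; exercise value = 0.0000 ≤ continuation, so V_u = 12.1694
Node d (S = 84.5): continuation = e^(−0.02)·[0.7404·47.8250 + 0.2596·90.0750] = 57.6288; exercise value = 60.5000 > continuation, so V_d = 60.5000 (exercise)
Node 0 (S = 130): continuation = e^(−0.02)·[0.7404·12.1694 + 0.2596·60.5000] = 24.2265; exercise value = 15.0000 ≤ continuation, so V_0 = 24.2265

$24.23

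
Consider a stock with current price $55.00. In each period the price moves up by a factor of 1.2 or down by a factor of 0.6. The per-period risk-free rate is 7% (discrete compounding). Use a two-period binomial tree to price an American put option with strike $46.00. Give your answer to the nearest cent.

$3.58

Risk-neutral probability p = (1 + 0.07 − 0.6)/(1.2 − 0.6) = 0.4700/0.6000 = 0.7833
Terminal stock prices: S_uu = 79.2, S_ud = 39.6, S_dd = 19.8
Terminal payoffs (K − S): max(-33.2, 0) = 0, max(6.4, 0) = 6.4, max(26.2, 0) = 26.2
Node u (S = 66): continuation = 1/1.07·[0.7833·0.0000 + 0.2167·6.4000] = 1.2960; exercise value = 0.0000 ≤ continuation, so V_u = 1.2960
Node d (S = 33): continuation = 1/1.07·[0.7833·6.4000 + 0.2167·26.2000] = 9.9907; exercise value = 13.0000 > continuation, so V_d = 13.0000 (exercise)
Node 0 (S = 55): continuation = 1/1.07·[0.7833·1.2960 + 0.2167·13.0000] = 3.5811; exercise value = 0.0000 ≤ continuation, so V_0 = 3.5811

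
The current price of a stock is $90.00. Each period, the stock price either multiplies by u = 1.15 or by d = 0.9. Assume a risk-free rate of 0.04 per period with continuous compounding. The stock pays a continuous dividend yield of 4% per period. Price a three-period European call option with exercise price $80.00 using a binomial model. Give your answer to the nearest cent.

$11.63

Per-period risk-free factor R = e^0.04 = 1.0408; dividend-adjusted growth = e^(0.04−0.04) = 1.0000.
Risk-neutral probability p = (1.0000 − 0.9)/(1.15 − 0.9) = 0.1000/0.2500 = 0.4000
Terminal stock prices: S_uuu = 136.9, S_uud = 107.1, S_udd = 83.83, S_ddd = 65.61
Terminal payoffs (S − K): max(56.88, 0) = 56.88, max(27.12, 0) = 27.12, max(3.835, 0) = 3.835, max(-14.39, 0) = 0
Node uu (S = 119): V_uu = e^(−0.04)·[0.4000·56.8787 + 0.6000·27.1225] = 37.4948
Node ud (S = 93.15): V_ud = e^(−0.04)·[0.4000·27.1225 + 0.6000·3.8350] = 12.6344
Node dd (S = 72.9): V_dd = e^(−0.04)·[0.4000·3.8350 + 0.6000·0.0000] = 1.4739
Node u (S = 103.5): V_u = e^(−0.04)·[0.4000·37.4948 + 0.6000·12.6344] = 21.6932
Node d (S = 81): V_d = e^(−0.04)·[0.4000·12.6344 + 0.6000·1.4739] = 5.7052
Node 0 (S = 90): V_0 = e^(−0.04)·[0.4000·21.6932 + 0.6000·5.7052] = 11.6260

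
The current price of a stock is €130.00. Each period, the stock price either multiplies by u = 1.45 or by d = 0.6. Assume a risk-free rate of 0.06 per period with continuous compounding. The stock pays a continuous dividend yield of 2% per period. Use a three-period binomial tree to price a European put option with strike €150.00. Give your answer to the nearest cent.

Per-period risk-free factor R = e^0.06 = 1.0618; dividend-adjusted growth = e^(0.06−0.02) = 1.0408.
Risk-neutral probability p = (1.0408 − 0.6)/(1.45 − 0.6) = 0.4408/0.8500 = 0.5186
Terminal stock prices: S_uuu = 396.3, S_uud = 164, S_udd = 67.86, S_ddd = 28.08
Terminal payoffs (K − S): max(-246.3, 0) = 0, max(-13.99, 0) = 0, max(82.14, 0) = 82.14, max(121.9, 0) = 121.9
Node uu (S = 273.3): V_uu = e^(−0.06)·[0.5186·0.0000 + 0.4814·0.0000] = 0.0000
Node ud (S = 113.1): V_ud = e^(−0.06)·[0.5186·0.0000 + 0.4814·82.1400] = 37.2394
Node dd (S = 46.8): V_dd = e^(−0.06)·[0.5186·82.1400 + 0.4814·121.9200] = 95.3914
Node u (S = 188.5): V_u = e^(−0.06)·[0.5186·0.0000 + 0.4814·37.2394] = 16.8830
Node d (S = 78): V_d = e^(−0.06)·[0.5186·37.2394 + 0.4814·95.3914] = 61.4348
Node 0 (S = 130): V_0 = e^(−0.06)·[0.5186·16.8830 + 0.4814·61.4348] = 36.0980

€36.10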